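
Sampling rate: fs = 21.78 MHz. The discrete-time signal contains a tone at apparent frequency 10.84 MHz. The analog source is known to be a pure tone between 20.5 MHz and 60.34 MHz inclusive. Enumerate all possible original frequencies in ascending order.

32.62 MHz, 32.72 MHz, 54.4 MHz, 54.5 MHz

Frequencies that alias to 10.84 MHz are k·fs ± 10.84 MHz for integer k ≥ 0.
k=0: 10.84 MHz.
k=1: 10.94 MHz, 32.62 MHz.
k=2: 32.72 MHz, 54.4 MHz.
k=3: 54.5 MHz, 76.18 MHz.
k=4: 76.28 MHz, 97.96 MHz.
Within [20.5 MHz, 60.34 MHz]: 32.62 MHz, 32.72 MHz, 54.4 MHz, 54.5 MHz.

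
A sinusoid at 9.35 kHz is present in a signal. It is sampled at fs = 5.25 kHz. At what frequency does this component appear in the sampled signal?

9.35 kHz mod fs = 4.1 kHz.
4.1 kHz > fs/2 = 2.625 kHz, folds to fs − 4.1 kHz = 1.15 kHz.

1.15 kHz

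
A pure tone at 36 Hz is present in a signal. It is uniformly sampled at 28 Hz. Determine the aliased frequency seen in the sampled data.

8 Hz

36 Hz mod fs = 8 Hz.
8 Hz ≤ fs/2 = 14 Hz, appears at 8 Hz.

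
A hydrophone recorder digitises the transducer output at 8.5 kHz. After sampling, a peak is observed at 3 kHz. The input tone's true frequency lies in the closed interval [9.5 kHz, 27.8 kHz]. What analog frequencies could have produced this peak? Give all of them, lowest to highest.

Frequencies that alias to 3 kHz are k·fs ± 3 kHz for integer k ≥ 0.
k=0: 3 kHz.
k=1: 5.5 kHz, 11.5 kHz.
k=2: 14 kHz, 20 kHz.
k=3: 22.5 kHz, 28.5 kHz.
k=4: 31 kHz, 37 kHz.
Within [9.5 kHz, 27.8 kHz]: 11.5 kHz, 14 kHz, 20 kHz, 22.5 kHz.

11.5 kHz, 14 kHz, 20 kHz, 22.5 kHz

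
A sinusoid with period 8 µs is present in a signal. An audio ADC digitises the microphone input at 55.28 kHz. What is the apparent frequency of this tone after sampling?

14.44 kHz

T = 8 µs → f = 1/T = 125 kHz.
125 kHz mod fs = 14.44 kHz.
14.44 kHz ≤ fs/2 = 27.64 kHz, appears at 14.44 kHz.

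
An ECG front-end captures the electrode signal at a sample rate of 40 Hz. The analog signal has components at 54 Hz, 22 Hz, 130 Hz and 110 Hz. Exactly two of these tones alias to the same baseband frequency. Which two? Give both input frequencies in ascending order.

fs/2 = 20 Hz.
54 Hz mod fs = 14 Hz.
14 Hz ≤ fs/2 = 20 Hz, appears at 14 Hz.
22 Hz > fs/2 = 20 Hz, folds to fs − 22 Hz = 18 Hz.
130 Hz mod fs = 10 Hz.
10 Hz ≤ fs/2 = 20 Hz, appears at 10 Hz.
110 Hz mod fs = 30 Hz.
30 Hz > fs/2 = 20 Hz, folds to fs − 30 Hz = 10 Hz.
110 Hz and 130 Hz both map to 10 Hz.

110 Hz, 130 Hz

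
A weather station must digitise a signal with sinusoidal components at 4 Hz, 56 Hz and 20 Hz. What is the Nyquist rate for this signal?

112 Hz

Highest-frequency component: 56 Hz.
Nyquist rate = 2 × 56 Hz = 112 Hz.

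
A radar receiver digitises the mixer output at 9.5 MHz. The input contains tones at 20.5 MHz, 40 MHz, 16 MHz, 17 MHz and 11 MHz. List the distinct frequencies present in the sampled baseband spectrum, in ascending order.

1.5 MHz, 2 MHz, 3 MHz

fs/2 = 4.75 MHz.
20.5 MHz mod fs = 1.5 MHz.
1.5 MHz ≤ fs/2 = 4.75 MHz, appears at 1.5 MHz.
40 MHz mod fs = 2 MHz.
2 MHz ≤ fs/2 = 4.75 MHz, appears at 2 MHz.
16 MHz mod fs = 6.5 MHz.
6.5 MHz > fs/2 = 4.75 MHz, folds to fs − 6.5 MHz = 3 MHz.
17 MHz mod fs = 7.5 MHz.
7.5 MHz > fs/2 = 4.75 MHz, folds to fs − 7.5 MHz = 2 MHz.
11 MHz mod fs = 1.5 MHz.
1.5 MHz ≤ fs/2 = 4.75 MHz, appears at 1.5 MHz.
Distinct values: {1.5 MHz, 2 MHz, 3 MHz}.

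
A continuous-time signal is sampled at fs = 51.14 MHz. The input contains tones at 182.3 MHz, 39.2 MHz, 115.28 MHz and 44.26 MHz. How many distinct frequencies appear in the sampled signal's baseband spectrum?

4

fs/2 = 25.57 MHz.
182.3 MHz mod fs = 28.88 MHz.
28.88 MHz > fs/2 = 25.57 MHz, folds to fs − 28.88 MHz = 22.26 MHz.
39.2 MHz > fs/2 = 25.57 MHz, folds to fs − 39.2 MHz = 11.94 MHz.
115.28 MHz mod fs = 13 MHz.
13 MHz ≤ fs/2 = 25.57 MHz, appears at 13 MHz.
44.26 MHz > fs/2 = 25.57 MHz, folds to fs − 44.26 MHz = 6.88 MHz.
Distinct values: {6.88 MHz, 11.94 MHz, 13 MHz, 22.26 MHz} → 4.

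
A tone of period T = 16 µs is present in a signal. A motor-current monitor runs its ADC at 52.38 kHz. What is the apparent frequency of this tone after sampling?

10.12 kHz

T = 16 µs → f = 1/T = 62.5 kHz.
62.5 kHz mod fs = 10.12 kHz.
10.12 kHz ≤ fs/2 = 26.19 kHz, appears at 10.12 kHz.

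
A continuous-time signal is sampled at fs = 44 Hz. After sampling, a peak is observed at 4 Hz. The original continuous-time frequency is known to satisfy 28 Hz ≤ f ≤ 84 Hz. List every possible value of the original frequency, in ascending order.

40 Hz, 48 Hz, 84 Hz

Frequencies that alias to 4 Hz are k·fs ± 4 Hz for integer k ≥ 0.
k=0: 4 Hz.
k=1: 40 Hz, 48 Hz.
k=2: 84 Hz, 92 Hz.
k=3: 128 Hz, 136 Hz.
Within [28 Hz, 84 Hz]: 40 Hz, 48 Hz, 84 Hz.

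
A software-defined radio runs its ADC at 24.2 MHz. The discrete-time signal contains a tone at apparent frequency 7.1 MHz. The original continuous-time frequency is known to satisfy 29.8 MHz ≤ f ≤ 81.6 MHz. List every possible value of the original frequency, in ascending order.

Frequencies that alias to 7.1 MHz are k·fs ± 7.1 MHz for integer k ≥ 0.
k=0: 7.1 MHz.
k=1: 17.1 MHz, 31.3 MHz.
k=2: 41.3 MHz, 55.5 MHz.
k=3: 65.5 MHz, 79.7 MHz.
k=4: 89.7 MHz, 103.9 MHz.
Within [29.8 MHz, 81.6 MHz]: 31.3 MHz, 41.3 MHz, 55.5 MHz, 65.5 MHz, 79.7 MHz.

31.3 MHz, 41.3 MHz, 55.5 MHz, 65.5 MHz, 79.7 MHz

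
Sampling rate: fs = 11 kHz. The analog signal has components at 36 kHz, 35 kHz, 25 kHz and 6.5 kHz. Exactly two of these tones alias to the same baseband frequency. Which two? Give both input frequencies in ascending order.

fs/2 = 5.5 kHz.
36 kHz mod fs = 3 kHz.
3 kHz ≤ fs/2 = 5.5 kHz, appears at 3 kHz.
35 kHz mod fs = 2 kHz.
2 kHz ≤ fs/2 = 5.5 kHz, appears at 2 kHz.
25 kHz mod fs = 3 kHz.
3 kHz ≤ fs/2 = 5.5 kHz, appears at 3 kHz.
6.5 kHz > fs/2 = 5.5 kHz, folds to fs − 6.5 kHz = 4.5 kHz.
25 kHz and 36 kHz both map to 3 kHz.

25 kHz, 36 kHz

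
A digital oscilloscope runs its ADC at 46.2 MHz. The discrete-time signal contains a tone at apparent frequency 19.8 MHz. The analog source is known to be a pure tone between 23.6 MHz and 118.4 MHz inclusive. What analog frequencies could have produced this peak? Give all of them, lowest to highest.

Frequencies that alias to 19.8 MHz are k·fs ± 19.8 MHz for integer k ≥ 0.
k=0: 19.8 MHz.
k=1: 26.4 MHz, 66 MHz.
k=2: 72.6 MHz, 112.2 MHz.
k=3: 118.8 MHz, 158.4 MHz.
Within [23.6 MHz, 118.4 MHz]: 26.4 MHz, 66 MHz, 72.6 MHz, 112.2 MHz.

26.4 MHz, 66 MHz, 72.6 MHz, 112.2 MHz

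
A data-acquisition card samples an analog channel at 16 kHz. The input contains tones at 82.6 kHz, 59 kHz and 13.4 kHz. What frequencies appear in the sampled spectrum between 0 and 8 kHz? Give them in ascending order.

2.6 kHz, 5 kHz

fs/2 = 8 kHz.
82.6 kHz mod fs = 2.6 kHz.
2.6 kHz ≤ fs/2 = 8 kHz, appears at 2.6 kHz.
59 kHz mod fs = 11 kHz.
11 kHz > fs/2 = 8 kHz, folds to fs − 11 kHz = 5 kHz.
13.4 kHz > fs/2 = 8 kHz, folds to fs − 13.4 kHz = 2.6 kHz.
Distinct values: {2.6 kHz, 5 kHz}.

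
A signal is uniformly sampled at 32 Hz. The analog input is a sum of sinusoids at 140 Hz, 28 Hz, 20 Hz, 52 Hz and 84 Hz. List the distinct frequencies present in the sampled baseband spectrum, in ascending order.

fs/2 = 16 Hz.
140 Hz mod fs = 12 Hz.
12 Hz ≤ fs/2 = 16 Hz, appears at 12 Hz.
28 Hz > fs/2 = 16 Hz, folds to fs − 28 Hz = 4 Hz.
20 Hz > fs/2 = 16 Hz, folds to fs − 20 Hz = 12 Hz.
52 Hz mod fs = 20 Hz.
20 Hz > fs/2 = 16 Hz, folds to fs − 20 Hz = 12 Hz.
84 Hz mod fs = 20 Hz.
20 Hz > fs/2 = 16 Hz, folds to fs − 20 Hz = 12 Hz.
Distinct values: {4 Hz, 12 Hz}.

4 Hz, 12 Hz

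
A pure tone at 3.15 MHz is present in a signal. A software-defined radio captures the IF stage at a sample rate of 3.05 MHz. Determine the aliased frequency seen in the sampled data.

3.15 MHz mod fs = 0.1 MHz.
0.1 MHz ≤ fs/2 = 1.525 MHz, appears at 0.1 MHz.

0.1 MHz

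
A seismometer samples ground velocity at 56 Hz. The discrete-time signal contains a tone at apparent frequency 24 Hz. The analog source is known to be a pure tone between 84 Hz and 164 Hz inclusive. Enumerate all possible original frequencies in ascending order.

88 Hz, 136 Hz, 144 Hz

Frequencies that alias to 24 Hz are k·fs ± 24 Hz for integer k ≥ 0.
k=0: 24 Hz.
k=1: 32 Hz, 80 Hz.
k=2: 88 Hz, 136 Hz.
k=3: 144 Hz, 192 Hz.
k=4: 200 Hz, 248 Hz.
Within [84 Hz, 164 Hz]: 88 Hz, 136 Hz, 144 Hz.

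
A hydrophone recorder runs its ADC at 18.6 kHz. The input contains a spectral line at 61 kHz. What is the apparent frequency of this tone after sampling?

61 kHz mod fs = 5.2 kHz.
5.2 kHz ≤ fs/2 = 9.3 kHz, appears at 5.2 kHz.

5.2 kHz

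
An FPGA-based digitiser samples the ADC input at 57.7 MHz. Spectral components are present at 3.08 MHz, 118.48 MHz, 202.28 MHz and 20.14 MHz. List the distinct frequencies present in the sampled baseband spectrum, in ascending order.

fs/2 = 28.85 MHz.
3.08 MHz ≤ fs/2 = 28.85 MHz, passes unchanged.
118.48 MHz mod fs = 3.08 MHz.
3.08 MHz ≤ fs/2 = 28.85 MHz, appears at 3.08 MHz.
202.28 MHz mod fs = 29.18 MHz.
29.18 MHz > fs/2 = 28.85 MHz, folds to fs − 29.18 MHz = 28.52 MHz.
20.14 MHz ≤ fs/2 = 28.85 MHz, passes unchanged.
Distinct values: {3.08 MHz, 20.14 MHz, 28.52 MHz}.

3.08 MHz, 20.14 MHz, 28.52 MHz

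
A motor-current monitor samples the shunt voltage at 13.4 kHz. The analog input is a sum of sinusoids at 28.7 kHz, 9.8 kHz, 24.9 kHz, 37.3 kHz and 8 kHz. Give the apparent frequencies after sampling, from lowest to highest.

1.9 kHz, 2.9 kHz, 3.6 kHz, 5.4 kHz

fs/2 = 6.7 kHz.
28.7 kHz mod fs = 1.9 kHz.
1.9 kHz ≤ fs/2 = 6.7 kHz, appears at 1.9 kHz.
9.8 kHz > fs/2 = 6.7 kHz, folds to fs − 9.8 kHz = 3.6 kHz.
24.9 kHz mod fs = 11.5 kHz.
11.5 kHz > fs/2 = 6.7 kHz, folds to fs − 11.5 kHz = 1.9 kHz.
37.3 kHz mod fs = 10.5 kHz.
10.5 kHz > fs/2 = 6.7 kHz, folds to fs − 10.5 kHz = 2.9 kHz.
8 kHz > fs/2 = 6.7 kHz, folds to fs − 8 kHz = 5.4 kHz.
Distinct values: {1.9 kHz, 2.9 kHz, 3.6 kHz, 5.4 kHz}.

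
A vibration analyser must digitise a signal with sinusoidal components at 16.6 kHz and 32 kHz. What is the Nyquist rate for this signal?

Highest-frequency component: 32 kHz.
Nyquist rate = 2 × 32 kHz = 64 kHz.

64 kHz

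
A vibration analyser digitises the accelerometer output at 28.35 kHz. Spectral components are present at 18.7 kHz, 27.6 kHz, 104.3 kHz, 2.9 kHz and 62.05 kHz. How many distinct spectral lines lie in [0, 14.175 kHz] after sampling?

fs/2 = 14.175 kHz.
18.7 kHz > fs/2 = 14.175 kHz, folds to fs − 18.7 kHz = 9.65 kHz.
27.6 kHz > fs/2 = 14.175 kHz, folds to fs − 27.6 kHz = 0.75 kHz.
104.3 kHz mod fs = 19.25 kHz.
19.25 kHz > fs/2 = 14.175 kHz, folds to fs − 19.25 kHz = 9.1 kHz.
2.9 kHz ≤ fs/2 = 14.175 kHz, passes unchanged.
62.05 kHz mod fs = 5.35 kHz.
5.35 kHz ≤ fs/2 = 14.175 kHz, appears at 5.35 kHz.
Distinct values: {0.75 kHz, 2.9 kHz, 5.35 kHz, 9.1 kHz, 9.65 kHz} → 5.

5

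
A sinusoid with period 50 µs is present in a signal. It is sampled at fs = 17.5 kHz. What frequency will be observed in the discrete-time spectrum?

T = 50 µs → f = 1/T = 20 kHz.
20 kHz mod fs = 2.5 kHz.
2.5 kHz ≤ fs/2 = 8.75 kHz, appears at 2.5 kHz.

2.5 kHz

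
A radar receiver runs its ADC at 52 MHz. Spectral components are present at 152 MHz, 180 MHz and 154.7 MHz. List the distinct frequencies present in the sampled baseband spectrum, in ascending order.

fs/2 = 26 MHz.
152 MHz mod fs = 48 MHz.
48 MHz > fs/2 = 26 MHz, folds to fs − 48 MHz = 4 MHz.
180 MHz mod fs = 24 MHz.
24 MHz ≤ fs/2 = 26 MHz, appears at 24 MHz.
154.7 MHz mod fs = 50.7 MHz.
50.7 MHz > fs/2 = 26 MHz, folds to fs − 50.7 MHz = 1.3 MHz.
Distinct values: {1.3 MHz, 4 MHz, 24 MHz}.

1.3 MHz, 4 MHz, 24 MHz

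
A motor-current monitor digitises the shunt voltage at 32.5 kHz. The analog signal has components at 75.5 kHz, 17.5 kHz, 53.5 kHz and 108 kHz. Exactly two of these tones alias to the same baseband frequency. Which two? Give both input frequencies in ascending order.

fs/2 = 16.25 kHz.
75.5 kHz mod fs = 10.5 kHz.
10.5 kHz ≤ fs/2 = 16.25 kHz, appears at 10.5 kHz.
17.5 kHz > fs/2 = 16.25 kHz, folds to fs − 17.5 kHz = 15 kHz.
53.5 kHz mod fs = 21 kHz.
21 kHz > fs/2 = 16.25 kHz, folds to fs − 21 kHz = 11.5 kHz.
108 kHz mod fs = 10.5 kHz.
10.5 kHz ≤ fs/2 = 16.25 kHz, appears at 10.5 kHz.
75.5 kHz and 108 kHz both map to 10.5 kHz.

75.5 kHz, 108 kHz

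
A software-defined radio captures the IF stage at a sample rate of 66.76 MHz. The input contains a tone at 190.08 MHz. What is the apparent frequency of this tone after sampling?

10.2 MHz

190.08 MHz mod fs = 56.56 MHz.
56.56 MHz > fs/2 = 33.38 MHz, folds to fs − 56.56 MHz = 10.2 MHz.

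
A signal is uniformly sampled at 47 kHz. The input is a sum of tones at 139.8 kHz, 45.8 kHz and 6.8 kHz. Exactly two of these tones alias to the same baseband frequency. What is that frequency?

fs/2 = 23.5 kHz.
139.8 kHz mod fs = 45.8 kHz.
45.8 kHz > fs/2 = 23.5 kHz, folds to fs − 45.8 kHz = 1.2 kHz.
45.8 kHz > fs/2 = 23.5 kHz, folds to fs − 45.8 kHz = 1.2 kHz.
6.8 kHz ≤ fs/2 = 23.5 kHz, passes unchanged.
45.8 kHz and 139.8 kHz both map to 1.2 kHz.

1.2 kHz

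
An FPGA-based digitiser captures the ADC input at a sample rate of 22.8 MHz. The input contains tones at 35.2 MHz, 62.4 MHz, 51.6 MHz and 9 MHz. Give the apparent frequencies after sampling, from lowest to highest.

fs/2 = 11.4 MHz.
35.2 MHz mod fs = 12.4 MHz.
12.4 MHz > fs/2 = 11.4 MHz, folds to fs − 12.4 MHz = 10.4 MHz.
62.4 MHz mod fs = 16.8 MHz.
16.8 MHz > fs/2 = 11.4 MHz, folds to fs − 16.8 MHz = 6 MHz.
51.6 MHz mod fs = 6 MHz.
6 MHz ≤ fs/2 = 11.4 MHz, appears at 6 MHz.
9 MHz ≤ fs/2 = 11.4 MHz, passes unchanged.
Distinct values: {6 MHz, 9 MHz, 10.4 MHz}.

6 MHz, 9 MHz, 10.4 MHz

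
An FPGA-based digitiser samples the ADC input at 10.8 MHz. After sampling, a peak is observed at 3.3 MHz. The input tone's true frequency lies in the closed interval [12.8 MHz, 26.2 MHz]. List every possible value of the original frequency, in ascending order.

14.1 MHz, 18.3 MHz, 24.9 MHz

Frequencies that alias to 3.3 MHz are k·fs ± 3.3 MHz for integer k ≥ 0.
k=0: 3.3 MHz.
k=1: 7.5 MHz, 14.1 MHz.
k=2: 18.3 MHz, 24.9 MHz.
k=3: 29.1 MHz, 35.7 MHz.
Within [12.8 MHz, 26.2 MHz]: 14.1 MHz, 18.3 MHz, 24.9 MHz.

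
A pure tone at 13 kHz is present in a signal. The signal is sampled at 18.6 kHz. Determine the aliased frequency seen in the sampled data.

13 kHz > fs/2 = 9.3 kHz, folds to fs − 13 kHz = 5.6 kHz.

5.6 kHz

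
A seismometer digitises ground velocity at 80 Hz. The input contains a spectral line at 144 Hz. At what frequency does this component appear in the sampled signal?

144 Hz mod fs = 64 Hz.
64 Hz > fs/2 = 40 Hz, folds to fs − 64 Hz = 16 Hz.

16 Hz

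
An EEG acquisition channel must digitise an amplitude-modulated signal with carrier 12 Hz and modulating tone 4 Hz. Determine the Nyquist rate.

AM sidebands sit at fc ± fm = 8 Hz and 16 Hz.
Highest-frequency component: 16 Hz.
Nyquist rate = 2 × 16 Hz = 32 Hz.

32 Hz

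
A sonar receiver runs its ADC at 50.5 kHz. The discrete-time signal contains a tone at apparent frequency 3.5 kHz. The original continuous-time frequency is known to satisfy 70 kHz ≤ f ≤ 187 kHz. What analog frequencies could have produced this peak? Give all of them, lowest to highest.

Frequencies that alias to 3.5 kHz are k·fs ± 3.5 kHz for integer k ≥ 0.
k=0: 3.5 kHz.
k=1: 47 kHz, 54 kHz.
k=2: 97.5 kHz, 104.5 kHz.
k=3: 148 kHz, 155 kHz.
k=4: 198.5 kHz, 205.5 kHz.
Within [70 kHz, 187 kHz]: 97.5 kHz, 104.5 kHz, 148 kHz, 155 kHz.

97.5 kHz, 104.5 kHz, 148 kHz, 155 kHz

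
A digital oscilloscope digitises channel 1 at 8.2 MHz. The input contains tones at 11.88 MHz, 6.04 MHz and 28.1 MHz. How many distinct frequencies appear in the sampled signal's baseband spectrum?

3

fs/2 = 4.1 MHz.
11.88 MHz mod fs = 3.68 MHz.
3.68 MHz ≤ fs/2 = 4.1 MHz, appears at 3.68 MHz.
6.04 MHz > fs/2 = 4.1 MHz, folds to fs − 6.04 MHz = 2.16 MHz.
28.1 MHz mod fs = 3.5 MHz.
3.5 MHz ≤ fs/2 = 4.1 MHz, appears at 3.5 MHz.
Distinct values: {2.16 MHz, 3.5 MHz, 3.68 MHz} → 3.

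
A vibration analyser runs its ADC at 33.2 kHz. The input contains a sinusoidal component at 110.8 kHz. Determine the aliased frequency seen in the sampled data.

110.8 kHz mod fs = 11.2 kHz.
11.2 kHz ≤ fs/2 = 16.6 kHz, appears at 11.2 kHz.

11.2 kHz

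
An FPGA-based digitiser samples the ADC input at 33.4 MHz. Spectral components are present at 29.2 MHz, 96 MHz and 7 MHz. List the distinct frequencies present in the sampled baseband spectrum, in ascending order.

fs/2 = 16.7 MHz.
29.2 MHz > fs/2 = 16.7 MHz, folds to fs − 29.2 MHz = 4.2 MHz.
96 MHz mod fs = 29.2 MHz.
29.2 MHz > fs/2 = 16.7 MHz, folds to fs − 29.2 MHz = 4.2 MHz.
7 MHz ≤ fs/2 = 16.7 MHz, passes unchanged.
Distinct values: {4.2 MHz, 7 MHz}.

4.2 MHz, 7 MHz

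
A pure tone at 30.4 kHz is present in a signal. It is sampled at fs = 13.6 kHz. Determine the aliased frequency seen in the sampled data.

3.2 kHz

30.4 kHz mod fs = 3.2 kHz.
3.2 kHz ≤ fs/2 = 6.8 kHz, appears at 3.2 kHz.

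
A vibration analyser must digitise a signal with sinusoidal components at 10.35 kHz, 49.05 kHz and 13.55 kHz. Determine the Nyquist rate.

Highest-frequency component: 49.05 kHz.
Nyquist rate = 2 × 49.05 kHz = 98.1 kHz.

98.1 kHz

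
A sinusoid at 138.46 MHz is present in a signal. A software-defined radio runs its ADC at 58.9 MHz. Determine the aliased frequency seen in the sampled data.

138.46 MHz mod fs = 20.66 MHz.
20.66 MHz ≤ fs/2 = 29.45 MHz, appears at 20.66 MHz.

20.66 MHz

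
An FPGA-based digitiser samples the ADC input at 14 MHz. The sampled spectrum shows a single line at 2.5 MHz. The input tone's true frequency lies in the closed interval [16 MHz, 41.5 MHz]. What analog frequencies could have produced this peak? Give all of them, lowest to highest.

Frequencies that alias to 2.5 MHz are k·fs ± 2.5 MHz for integer k ≥ 0.
k=0: 2.5 MHz.
k=1: 11.5 MHz, 16.5 MHz.
k=2: 25.5 MHz, 30.5 MHz.
k=3: 39.5 MHz, 44.5 MHz.
k=4: 53.5 MHz, 58.5 MHz.
Within [16 MHz, 41.5 MHz]: 16.5 MHz, 25.5 MHz, 30.5 MHz, 39.5 MHz.

16.5 MHz, 25.5 MHz, 30.5 MHz, 39.5 MHz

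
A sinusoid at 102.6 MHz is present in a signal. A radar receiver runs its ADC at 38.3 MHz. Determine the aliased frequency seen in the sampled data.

12.3 MHz

102.6 MHz mod fs = 26 MHz.
26 MHz > fs/2 = 19.15 MHz, folds to fs − 26 MHz = 12.3 MHz.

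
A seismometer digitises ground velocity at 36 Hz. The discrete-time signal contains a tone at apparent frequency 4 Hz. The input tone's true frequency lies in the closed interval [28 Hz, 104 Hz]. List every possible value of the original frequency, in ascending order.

Frequencies that alias to 4 Hz are k·fs ± 4 Hz for integer k ≥ 0.
k=0: 4 Hz.
k=1: 32 Hz, 40 Hz.
k=2: 68 Hz, 76 Hz.
k=3: 104 Hz, 112 Hz.
k=4: 140 Hz, 148 Hz.
Within [28 Hz, 104 Hz]: 32 Hz, 40 Hz, 68 Hz, 76 Hz, 104 Hz.

32 Hz, 40 Hz, 68 Hz, 76 Hz, 104 Hz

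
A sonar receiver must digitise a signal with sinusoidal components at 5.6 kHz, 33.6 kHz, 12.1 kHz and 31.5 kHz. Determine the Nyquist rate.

67.2 kHz

Highest-frequency component: 33.6 kHz.
Nyquist rate = 2 × 33.6 kHz = 67.2 kHz.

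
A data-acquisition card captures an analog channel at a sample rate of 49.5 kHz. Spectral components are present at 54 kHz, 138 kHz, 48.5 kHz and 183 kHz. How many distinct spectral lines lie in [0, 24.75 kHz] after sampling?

4

fs/2 = 24.75 kHz.
54 kHz mod fs = 4.5 kHz.
4.5 kHz ≤ fs/2 = 24.75 kHz, appears at 4.5 kHz.
138 kHz mod fs = 39 kHz.
39 kHz > fs/2 = 24.75 kHz, folds to fs − 39 kHz = 10.5 kHz.
48.5 kHz > fs/2 = 24.75 kHz, folds to fs − 48.5 kHz = 1 kHz.
183 kHz mod fs = 34.5 kHz.
34.5 kHz > fs/2 = 24.75 kHz, folds to fs − 34.5 kHz = 15 kHz.
Distinct values: {1 kHz, 4.5 kHz, 10.5 kHz, 15 kHz} → 4.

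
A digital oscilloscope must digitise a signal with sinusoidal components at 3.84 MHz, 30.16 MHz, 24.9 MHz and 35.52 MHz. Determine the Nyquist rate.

71.04 MHz

Highest-frequency component: 35.52 MHz.
Nyquist rate = 2 × 35.52 MHz = 71.04 MHz.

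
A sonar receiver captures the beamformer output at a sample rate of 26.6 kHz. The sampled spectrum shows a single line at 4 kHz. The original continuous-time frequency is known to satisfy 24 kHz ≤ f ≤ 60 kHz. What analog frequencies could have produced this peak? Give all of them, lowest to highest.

30.6 kHz, 49.2 kHz, 57.2 kHz

Frequencies that alias to 4 kHz are k·fs ± 4 kHz for integer k ≥ 0.
k=0: 4 kHz.
k=1: 22.6 kHz, 30.6 kHz.
k=2: 49.2 kHz, 57.2 kHz.
k=3: 75.8 kHz, 83.8 kHz.
Within [24 kHz, 60 kHz]: 30.6 kHz, 49.2 kHz, 57.2 kHz.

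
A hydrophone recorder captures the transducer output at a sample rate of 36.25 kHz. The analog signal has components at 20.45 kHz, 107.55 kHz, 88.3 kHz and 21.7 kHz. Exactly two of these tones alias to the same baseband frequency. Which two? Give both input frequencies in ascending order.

fs/2 = 18.125 kHz.
20.45 kHz > fs/2 = 18.125 kHz, folds to fs − 20.45 kHz = 15.8 kHz.
107.55 kHz mod fs = 35.05 kHz.
35.05 kHz > fs/2 = 18.125 kHz, folds to fs − 35.05 kHz = 1.2 kHz.
88.3 kHz mod fs = 15.8 kHz.
15.8 kHz ≤ fs/2 = 18.125 kHz, appears at 15.8 kHz.
21.7 kHz > fs/2 = 18.125 kHz, folds to fs − 21.7 kHz = 14.55 kHz.
20.45 kHz and 88.3 kHz both map to 15.8 kHz.

20.45 kHz, 88.3 kHz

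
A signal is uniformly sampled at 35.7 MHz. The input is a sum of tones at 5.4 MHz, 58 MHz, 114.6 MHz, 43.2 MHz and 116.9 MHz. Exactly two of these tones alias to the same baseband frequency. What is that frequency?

7.5 MHz

fs/2 = 17.85 MHz.
5.4 MHz ≤ fs/2 = 17.85 MHz, passes unchanged.
58 MHz mod fs = 22.3 MHz.
22.3 MHz > fs/2 = 17.85 MHz, folds to fs − 22.3 MHz = 13.4 MHz.
114.6 MHz mod fs = 7.5 MHz.
7.5 MHz ≤ fs/2 = 17.85 MHz, appears at 7.5 MHz.
43.2 MHz mod fs = 7.5 MHz.
7.5 MHz ≤ fs/2 = 17.85 MHz, appears at 7.5 MHz.
116.9 MHz mod fs = 9.8 MHz.
9.8 MHz ≤ fs/2 = 17.85 MHz, appears at 9.8 MHz.
43.2 MHz and 114.6 MHz both map to 7.5 MHz.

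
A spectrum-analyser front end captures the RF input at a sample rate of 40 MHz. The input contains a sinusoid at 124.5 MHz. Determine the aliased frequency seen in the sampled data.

124.5 MHz mod fs = 4.5 MHz.
4.5 MHz ≤ fs/2 = 20 MHz, appears at 4.5 MHz.

4.5 MHz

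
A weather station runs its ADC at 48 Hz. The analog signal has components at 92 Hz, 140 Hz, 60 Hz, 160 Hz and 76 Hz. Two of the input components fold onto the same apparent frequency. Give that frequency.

4 Hz

fs/2 = 24 Hz.
92 Hz mod fs = 44 Hz.
44 Hz > fs/2 = 24 Hz, folds to fs − 44 Hz = 4 Hz.
140 Hz mod fs = 44 Hz.
44 Hz > fs/2 = 24 Hz, folds to fs − 44 Hz = 4 Hz.
60 Hz mod fs = 12 Hz.
12 Hz ≤ fs/2 = 24 Hz, appears at 12 Hz.
160 Hz mod fs = 16 Hz.
16 Hz ≤ fs/2 = 24 Hz, appears at 16 Hz.
76 Hz mod fs = 28 Hz.
28 Hz > fs/2 = 24 Hz, folds to fs − 28 Hz = 20 Hz.
92 Hz and 140 Hz both map to 4 Hz.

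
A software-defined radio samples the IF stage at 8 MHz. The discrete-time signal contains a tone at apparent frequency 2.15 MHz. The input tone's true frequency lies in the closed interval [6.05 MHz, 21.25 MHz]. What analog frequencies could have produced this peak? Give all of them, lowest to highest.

10.15 MHz, 13.85 MHz, 18.15 MHz

Frequencies that alias to 2.15 MHz are k·fs ± 2.15 MHz for integer k ≥ 0.
k=0: 2.15 MHz.
k=1: 5.85 MHz, 10.15 MHz.
k=2: 13.85 MHz, 18.15 MHz.
k=3: 21.85 MHz, 26.15 MHz.
Within [6.05 MHz, 21.25 MHz]: 10.15 MHz, 13.85 MHz, 18.15 MHz.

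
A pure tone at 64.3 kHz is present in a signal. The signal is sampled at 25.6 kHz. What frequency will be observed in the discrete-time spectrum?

64.3 kHz mod fs = 13.1 kHz.
13.1 kHz > fs/2 = 12.8 kHz, folds to fs − 13.1 kHz = 12.5 kHz.

12.5 kHz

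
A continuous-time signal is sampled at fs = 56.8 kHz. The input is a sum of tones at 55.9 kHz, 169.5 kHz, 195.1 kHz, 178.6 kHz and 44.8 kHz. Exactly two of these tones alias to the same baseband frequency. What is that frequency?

fs/2 = 28.4 kHz.
55.9 kHz > fs/2 = 28.4 kHz, folds to fs − 55.9 kHz = 0.9 kHz.
169.5 kHz mod fs = 55.9 kHz.
55.9 kHz > fs/2 = 28.4 kHz, folds to fs − 55.9 kHz = 0.9 kHz.
195.1 kHz mod fs = 24.7 kHz.
24.7 kHz ≤ fs/2 = 28.4 kHz, appears at 24.7 kHz.
178.6 kHz mod fs = 8.2 kHz.
8.2 kHz ≤ fs/2 = 28.4 kHz, appears at 8.2 kHz.
44.8 kHz > fs/2 = 28.4 kHz, folds to fs − 44.8 kHz = 12 kHz.
55.9 kHz and 169.5 kHz both map to 0.9 kHz.

0.9 kHz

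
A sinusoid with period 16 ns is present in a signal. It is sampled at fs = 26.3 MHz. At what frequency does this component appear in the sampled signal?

9.9 MHz

T = 16 ns → f = 1/T = 62.5 MHz.
62.5 MHz mod fs = 9.9 MHz.
9.9 MHz ≤ fs/2 = 13.15 MHz, appears at 9.9 MHz.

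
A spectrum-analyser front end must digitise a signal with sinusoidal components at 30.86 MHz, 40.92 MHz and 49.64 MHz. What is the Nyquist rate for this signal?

Highest-frequency component: 49.64 MHz.
Nyquist rate = 2 × 49.64 MHz = 99.28 MHz.

99.28 MHz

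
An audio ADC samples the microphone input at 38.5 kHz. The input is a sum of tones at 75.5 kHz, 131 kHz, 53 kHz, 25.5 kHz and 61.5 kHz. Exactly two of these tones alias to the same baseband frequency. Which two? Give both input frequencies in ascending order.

61.5 kHz, 131 kHz

fs/2 = 19.25 kHz.
75.5 kHz mod fs = 37 kHz.
37 kHz > fs/2 = 19.25 kHz, folds to fs − 37 kHz = 1.5 kHz.
131 kHz mod fs = 15.5 kHz.
15.5 kHz ≤ fs/2 = 19.25 kHz, appears at 15.5 kHz.
53 kHz mod fs = 14.5 kHz.
14.5 kHz ≤ fs/2 = 19.25 kHz, appears at 14.5 kHz.
25.5 kHz > fs/2 = 19.25 kHz, folds to fs − 25.5 kHz = 13 kHz.
61.5 kHz mod fs = 23 kHz.
23 kHz > fs/2 = 19.25 kHz, folds to fs − 23 kHz = 15.5 kHz.
61.5 kHz and 131 kHz both map to 15.5 kHz.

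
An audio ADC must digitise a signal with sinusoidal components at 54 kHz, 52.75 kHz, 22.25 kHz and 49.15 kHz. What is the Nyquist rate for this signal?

Highest-frequency component: 54 kHz.
Nyquist rate = 2 × 54 kHz = 108 kHz.

108 kHz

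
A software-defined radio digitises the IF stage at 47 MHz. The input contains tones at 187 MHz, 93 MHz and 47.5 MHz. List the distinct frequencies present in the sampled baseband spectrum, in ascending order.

0.5 MHz, 1 MHz

fs/2 = 23.5 MHz.
187 MHz mod fs = 46 MHz.
46 MHz > fs/2 = 23.5 MHz, folds to fs − 46 MHz = 1 MHz.
93 MHz mod fs = 46 MHz.
46 MHz > fs/2 = 23.5 MHz, folds to fs − 46 MHz = 1 MHz.
47.5 MHz mod fs = 0.5 MHz.
0.5 MHz ≤ fs/2 = 23.5 MHz, appears at 0.5 MHz.
Distinct values: {0.5 MHz, 1 MHz}.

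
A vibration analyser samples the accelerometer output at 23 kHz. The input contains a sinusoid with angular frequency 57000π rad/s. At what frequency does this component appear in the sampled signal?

5.5 kHz

ω = 57000π rad/s → f = ω/(2π) = 28500 Hz = 28.5 kHz.
28.5 kHz mod fs = 5.5 kHz.
5.5 kHz ≤ fs/2 = 11.5 kHz, appears at 5.5 kHz.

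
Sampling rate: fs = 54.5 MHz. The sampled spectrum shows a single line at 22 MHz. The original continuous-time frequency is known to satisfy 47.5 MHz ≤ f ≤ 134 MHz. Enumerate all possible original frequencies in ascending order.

76.5 MHz, 87 MHz, 131 MHz

Frequencies that alias to 22 MHz are k·fs ± 22 MHz for integer k ≥ 0.
k=0: 22 MHz.
k=1: 32.5 MHz, 76.5 MHz.
k=2: 87 MHz, 131 MHz.
k=3: 141.5 MHz, 185.5 MHz.
Within [47.5 MHz, 134 MHz]: 76.5 MHz, 87 MHz, 131 MHz.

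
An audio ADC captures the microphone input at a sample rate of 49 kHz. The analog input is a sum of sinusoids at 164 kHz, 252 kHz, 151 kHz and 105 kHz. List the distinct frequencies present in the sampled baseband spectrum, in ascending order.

fs/2 = 24.5 kHz.
164 kHz mod fs = 17 kHz.
17 kHz ≤ fs/2 = 24.5 kHz, appears at 17 kHz.
252 kHz mod fs = 7 kHz.
7 kHz ≤ fs/2 = 24.5 kHz, appears at 7 kHz.
151 kHz mod fs = 4 kHz.
4 kHz ≤ fs/2 = 24.5 kHz, appears at 4 kHz.
105 kHz mod fs = 7 kHz.
7 kHz ≤ fs/2 = 24.5 kHz, appears at 7 kHz.
Distinct values: {4 kHz, 7 kHz, 17 kHz}.

4 kHz, 7 kHz, 17 kHz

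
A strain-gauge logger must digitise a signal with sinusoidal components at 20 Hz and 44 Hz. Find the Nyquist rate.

88 Hz

Highest-frequency component: 44 Hz.
Nyquist rate = 2 × 44 Hz = 88 Hz.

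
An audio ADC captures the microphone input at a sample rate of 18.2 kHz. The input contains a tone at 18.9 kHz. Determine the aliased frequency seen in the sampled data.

0.7 kHz

18.9 kHz mod fs = 0.7 kHz.
0.7 kHz ≤ fs/2 = 9.1 kHz, appears at 0.7 kHz.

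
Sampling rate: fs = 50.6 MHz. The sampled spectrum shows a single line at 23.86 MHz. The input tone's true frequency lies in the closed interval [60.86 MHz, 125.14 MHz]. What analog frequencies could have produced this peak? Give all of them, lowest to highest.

74.46 MHz, 77.34 MHz, 125.06 MHz

Frequencies that alias to 23.86 MHz are k·fs ± 23.86 MHz for integer k ≥ 0.
k=0: 23.86 MHz.
k=1: 26.74 MHz, 74.46 MHz.
k=2: 77.34 MHz, 125.06 MHz.
k=3: 127.94 MHz, 175.66 MHz.
Within [60.86 MHz, 125.14 MHz]: 74.46 MHz, 77.34 MHz, 125.06 MHz.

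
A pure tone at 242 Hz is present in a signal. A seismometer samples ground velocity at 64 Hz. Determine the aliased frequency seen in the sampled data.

14 Hz

242 Hz mod fs = 50 Hz.
50 Hz > fs/2 = 32 Hz, folds to fs − 50 Hz = 14 Hz.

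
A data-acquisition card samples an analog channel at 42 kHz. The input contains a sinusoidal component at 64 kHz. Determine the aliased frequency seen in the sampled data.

64 kHz mod fs = 22 kHz.
22 kHz > fs/2 = 21 kHz, folds to fs − 22 kHz = 20 kHz.

20 kHz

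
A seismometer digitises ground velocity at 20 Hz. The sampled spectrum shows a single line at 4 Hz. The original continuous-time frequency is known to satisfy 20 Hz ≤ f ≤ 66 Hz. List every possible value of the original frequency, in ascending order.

24 Hz, 36 Hz, 44 Hz, 56 Hz, 64 Hz

Frequencies that alias to 4 Hz are k·fs ± 4 Hz for integer k ≥ 0.
k=0: 4 Hz.
k=1: 16 Hz, 24 Hz.
k=2: 36 Hz, 44 Hz.
k=3: 56 Hz, 64 Hz.
k=4: 76 Hz, 84 Hz.
Within [20 Hz, 66 Hz]: 24 Hz, 36 Hz, 44 Hz, 56 Hz, 64 Hz.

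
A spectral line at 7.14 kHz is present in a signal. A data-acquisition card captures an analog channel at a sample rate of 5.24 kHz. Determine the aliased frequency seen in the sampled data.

7.14 kHz mod fs = 1.9 kHz.
1.9 kHz ≤ fs/2 = 2.62 kHz, appears at 1.9 kHz.

1.9 kHz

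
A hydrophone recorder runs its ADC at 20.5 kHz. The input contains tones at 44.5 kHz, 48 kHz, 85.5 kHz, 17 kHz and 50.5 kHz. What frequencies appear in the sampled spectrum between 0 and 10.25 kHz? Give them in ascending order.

fs/2 = 10.25 kHz.
44.5 kHz mod fs = 3.5 kHz.
3.5 kHz ≤ fs/2 = 10.25 kHz, appears at 3.5 kHz.
48 kHz mod fs = 7 kHz.
7 kHz ≤ fs/2 = 10.25 kHz, appears at 7 kHz.
85.5 kHz mod fs = 3.5 kHz.
3.5 kHz ≤ fs/2 = 10.25 kHz, appears at 3.5 kHz.
17 kHz > fs/2 = 10.25 kHz, folds to fs − 17 kHz = 3.5 kHz.
50.5 kHz mod fs = 9.5 kHz.
9.5 kHz ≤ fs/2 = 10.25 kHz, appears at 9.5 kHz.
Distinct values: {3.5 kHz, 7 kHz, 9.5 kHz}.

3.5 kHz, 7 kHz, 9.5 kHz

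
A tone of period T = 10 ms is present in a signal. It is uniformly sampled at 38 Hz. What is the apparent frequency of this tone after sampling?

14 Hz

T = 10 ms → f = 1/T = 100 Hz.
100 Hz mod fs = 24 Hz.
24 Hz > fs/2 = 19 Hz, folds to fs − 24 Hz = 14 Hz.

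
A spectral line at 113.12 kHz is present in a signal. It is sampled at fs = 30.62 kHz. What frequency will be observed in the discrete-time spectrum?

9.36 kHz

113.12 kHz mod fs = 21.26 kHz.
21.26 kHz > fs/2 = 15.31 kHz, folds to fs − 21.26 kHz = 9.36 kHz.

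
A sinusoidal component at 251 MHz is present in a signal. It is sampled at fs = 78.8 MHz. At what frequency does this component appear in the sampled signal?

251 MHz mod fs = 14.6 MHz.
14.6 MHz ≤ fs/2 = 39.4 MHz, appears at 14.6 MHz.

14.6 MHz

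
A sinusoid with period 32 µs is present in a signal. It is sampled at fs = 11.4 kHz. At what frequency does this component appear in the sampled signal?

T = 32 µs → f = 1/T = 31.25 kHz.
31.25 kHz mod fs = 8.45 kHz.
8.45 kHz > fs/2 = 5.7 kHz, folds to fs − 8.45 kHz = 2.95 kHz.

2.95 kHz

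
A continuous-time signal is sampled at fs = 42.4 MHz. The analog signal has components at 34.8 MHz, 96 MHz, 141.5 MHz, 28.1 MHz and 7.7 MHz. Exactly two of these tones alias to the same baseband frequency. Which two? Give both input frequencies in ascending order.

28.1 MHz, 141.5 MHz

fs/2 = 21.2 MHz.
34.8 MHz > fs/2 = 21.2 MHz, folds to fs − 34.8 MHz = 7.6 MHz.
96 MHz mod fs = 11.2 MHz.
11.2 MHz ≤ fs/2 = 21.2 MHz, appears at 11.2 MHz.
141.5 MHz mod fs = 14.3 MHz.
14.3 MHz ≤ fs/2 = 21.2 MHz, appears at 14.3 MHz.
28.1 MHz > fs/2 = 21.2 MHz, folds to fs − 28.1 MHz = 14.3 MHz.
7.7 MHz ≤ fs/2 = 21.2 MHz, passes unchanged.
28.1 MHz and 141.5 MHz both map to 14.3 MHz.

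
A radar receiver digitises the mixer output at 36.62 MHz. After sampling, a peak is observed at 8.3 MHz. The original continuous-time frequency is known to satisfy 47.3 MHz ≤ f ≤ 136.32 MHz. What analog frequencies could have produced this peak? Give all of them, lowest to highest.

Frequencies that alias to 8.3 MHz are k·fs ± 8.3 MHz for integer k ≥ 0.
k=0: 8.3 MHz.
k=1: 28.32 MHz, 44.92 MHz.
k=2: 64.94 MHz, 81.54 MHz.
k=3: 101.56 MHz, 118.16 MHz.
k=4: 138.18 MHz, 154.78 MHz.
Within [47.3 MHz, 136.32 MHz]: 64.94 MHz, 81.54 MHz, 101.56 MHz, 118.16 MHz.

64.94 MHz, 81.54 MHz, 101.56 MHz, 118.16 MHz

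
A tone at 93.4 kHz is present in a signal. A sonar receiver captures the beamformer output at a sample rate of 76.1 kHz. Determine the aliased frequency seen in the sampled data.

93.4 kHz mod fs = 17.3 kHz.
17.3 kHz ≤ fs/2 = 38.05 kHz, appears at 17.3 kHz.

17.3 kHz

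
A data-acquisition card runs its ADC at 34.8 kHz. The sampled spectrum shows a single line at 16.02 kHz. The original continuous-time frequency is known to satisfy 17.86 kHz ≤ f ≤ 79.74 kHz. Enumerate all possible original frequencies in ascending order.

Frequencies that alias to 16.02 kHz are k·fs ± 16.02 kHz for integer k ≥ 0.
k=0: 16.02 kHz.
k=1: 18.78 kHz, 50.82 kHz.
k=2: 53.58 kHz, 85.62 kHz.
k=3: 88.38 kHz, 120.42 kHz.
Within [17.86 kHz, 79.74 kHz]: 18.78 kHz, 50.82 kHz, 53.58 kHz.

18.78 kHz, 50.82 kHz, 53.58 kHz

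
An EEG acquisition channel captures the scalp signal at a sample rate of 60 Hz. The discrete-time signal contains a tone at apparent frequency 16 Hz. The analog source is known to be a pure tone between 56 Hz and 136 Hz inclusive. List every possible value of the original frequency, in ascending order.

76 Hz, 104 Hz, 136 Hz

Frequencies that alias to 16 Hz are k·fs ± 16 Hz for integer k ≥ 0.
k=0: 16 Hz.
k=1: 44 Hz, 76 Hz.
k=2: 104 Hz, 136 Hz.
k=3: 164 Hz, 196 Hz.
Within [56 Hz, 136 Hz]: 76 Hz, 104 Hz, 136 Hz.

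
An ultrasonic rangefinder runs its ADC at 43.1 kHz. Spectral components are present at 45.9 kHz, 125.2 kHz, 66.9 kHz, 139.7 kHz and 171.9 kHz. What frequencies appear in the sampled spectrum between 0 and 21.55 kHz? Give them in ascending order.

0.5 kHz, 2.8 kHz, 4.1 kHz, 10.4 kHz, 19.3 kHz

fs/2 = 21.55 kHz.
45.9 kHz mod fs = 2.8 kHz.
2.8 kHz ≤ fs/2 = 21.55 kHz, appears at 2.8 kHz.
125.2 kHz mod fs = 39 kHz.
39 kHz > fs/2 = 21.55 kHz, folds to fs − 39 kHz = 4.1 kHz.
66.9 kHz mod fs = 23.8 kHz.
23.8 kHz > fs/2 = 21.55 kHz, folds to fs − 23.8 kHz = 19.3 kHz.
139.7 kHz mod fs = 10.4 kHz.
10.4 kHz ≤ fs/2 = 21.55 kHz, appears at 10.4 kHz.
171.9 kHz mod fs = 42.6 kHz.
42.6 kHz > fs/2 = 21.55 kHz, folds to fs − 42.6 kHz = 0.5 kHz.
Distinct values: {0.5 kHz, 2.8 kHz, 4.1 kHz, 10.4 kHz, 19.3 kHz}.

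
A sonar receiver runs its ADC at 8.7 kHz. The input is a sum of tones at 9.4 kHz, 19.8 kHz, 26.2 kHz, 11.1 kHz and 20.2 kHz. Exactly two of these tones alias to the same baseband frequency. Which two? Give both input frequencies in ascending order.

fs/2 = 4.35 kHz.
9.4 kHz mod fs = 0.7 kHz.
0.7 kHz ≤ fs/2 = 4.35 kHz, appears at 0.7 kHz.
19.8 kHz mod fs = 2.4 kHz.
2.4 kHz ≤ fs/2 = 4.35 kHz, appears at 2.4 kHz.
26.2 kHz mod fs = 0.1 kHz.
0.1 kHz ≤ fs/2 = 4.35 kHz, appears at 0.1 kHz.
11.1 kHz mod fs = 2.4 kHz.
2.4 kHz ≤ fs/2 = 4.35 kHz, appears at 2.4 kHz.
20.2 kHz mod fs = 2.8 kHz.
2.8 kHz ≤ fs/2 = 4.35 kHz, appears at 2.8 kHz.
11.1 kHz and 19.8 kHz both map to 2.4 kHz.

11.1 kHz, 19.8 kHz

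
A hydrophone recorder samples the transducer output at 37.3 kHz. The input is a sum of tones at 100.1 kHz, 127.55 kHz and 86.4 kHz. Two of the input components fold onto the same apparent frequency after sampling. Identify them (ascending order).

fs/2 = 18.65 kHz.
100.1 kHz mod fs = 25.5 kHz.
25.5 kHz > fs/2 = 18.65 kHz, folds to fs − 25.5 kHz = 11.8 kHz.
127.55 kHz mod fs = 15.65 kHz.
15.65 kHz ≤ fs/2 = 18.65 kHz, appears at 15.65 kHz.
86.4 kHz mod fs = 11.8 kHz.
11.8 kHz ≤ fs/2 = 18.65 kHz, appears at 11.8 kHz.
86.4 kHz and 100.1 kHz both map to 11.8 kHz.

86.4 kHz, 100.1 kHz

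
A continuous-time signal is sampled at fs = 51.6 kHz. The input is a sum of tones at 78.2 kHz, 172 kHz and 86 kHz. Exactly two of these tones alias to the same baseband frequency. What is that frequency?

17.2 kHz

fs/2 = 25.8 kHz.
78.2 kHz mod fs = 26.6 kHz.
26.6 kHz > fs/2 = 25.8 kHz, folds to fs − 26.6 kHz = 25 kHz.
172 kHz mod fs = 17.2 kHz.
17.2 kHz ≤ fs/2 = 25.8 kHz, appears at 17.2 kHz.
86 kHz mod fs = 34.4 kHz.
34.4 kHz > fs/2 = 25.8 kHz, folds to fs − 34.4 kHz = 17.2 kHz.
86 kHz and 172 kHz both map to 17.2 kHz.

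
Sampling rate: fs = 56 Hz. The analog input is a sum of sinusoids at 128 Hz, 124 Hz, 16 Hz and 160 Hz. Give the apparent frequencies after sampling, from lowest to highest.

8 Hz, 12 Hz, 16 Hz

fs/2 = 28 Hz.
128 Hz mod fs = 16 Hz.
16 Hz ≤ fs/2 = 28 Hz, appears at 16 Hz.
124 Hz mod fs = 12 Hz.
12 Hz ≤ fs/2 = 28 Hz, appears at 12 Hz.
16 Hz ≤ fs/2 = 28 Hz, passes unchanged.
160 Hz mod fs = 48 Hz.
48 Hz > fs/2 = 28 Hz, folds to fs − 48 Hz = 8 Hz.
Distinct values: {8 Hz, 12 Hz, 16 Hz}.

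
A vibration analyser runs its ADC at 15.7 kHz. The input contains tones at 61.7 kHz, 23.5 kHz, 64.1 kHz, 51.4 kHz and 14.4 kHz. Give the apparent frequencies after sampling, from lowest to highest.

fs/2 = 7.85 kHz.
61.7 kHz mod fs = 14.6 kHz.
14.6 kHz > fs/2 = 7.85 kHz, folds to fs − 14.6 kHz = 1.1 kHz.
23.5 kHz mod fs = 7.8 kHz.
7.8 kHz ≤ fs/2 = 7.85 kHz, appears at 7.8 kHz.
64.1 kHz mod fs = 1.3 kHz.
1.3 kHz ≤ fs/2 = 7.85 kHz, appears at 1.3 kHz.
51.4 kHz mod fs = 4.3 kHz.
4.3 kHz ≤ fs/2 = 7.85 kHz, appears at 4.3 kHz.
14.4 kHz > fs/2 = 7.85 kHz, folds to fs − 14.4 kHz = 1.3 kHz.
Distinct values: {1.1 kHz, 1.3 kHz, 4.3 kHz, 7.8 kHz}.

1.1 kHz, 1.3 kHz, 4.3 kHz, 7.8 kHz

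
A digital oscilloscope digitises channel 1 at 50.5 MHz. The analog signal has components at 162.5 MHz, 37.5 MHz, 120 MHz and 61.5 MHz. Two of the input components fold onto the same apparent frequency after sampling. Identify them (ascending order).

fs/2 = 25.25 MHz.
162.5 MHz mod fs = 11 MHz.
11 MHz ≤ fs/2 = 25.25 MHz, appears at 11 MHz.
37.5 MHz > fs/2 = 25.25 MHz, folds to fs − 37.5 MHz = 13 MHz.
120 MHz mod fs = 19 MHz.
19 MHz ≤ fs/2 = 25.25 MHz, appears at 19 MHz.
61.5 MHz mod fs = 11 MHz.
11 MHz ≤ fs/2 = 25.25 MHz, appears at 11 MHz.
61.5 MHz and 162.5 MHz both map to 11 MHz.

61.5 MHz, 162.5 MHz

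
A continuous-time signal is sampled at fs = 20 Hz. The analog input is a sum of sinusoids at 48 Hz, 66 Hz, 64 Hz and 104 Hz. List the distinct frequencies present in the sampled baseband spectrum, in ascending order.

4 Hz, 6 Hz, 8 Hz

fs/2 = 10 Hz.
48 Hz mod fs = 8 Hz.
8 Hz ≤ fs/2 = 10 Hz, appears at 8 Hz.
66 Hz mod fs = 6 Hz.
6 Hz ≤ fs/2 = 10 Hz, appears at 6 Hz.
64 Hz mod fs = 4 Hz.
4 Hz ≤ fs/2 = 10 Hz, appears at 4 Hz.
104 Hz mod fs = 4 Hz.
4 Hz ≤ fs/2 = 10 Hz, appears at 4 Hz.
Distinct values: {4 Hz, 6 Hz, 8 Hz}.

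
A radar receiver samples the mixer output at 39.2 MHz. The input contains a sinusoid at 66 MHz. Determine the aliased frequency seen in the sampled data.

66 MHz mod fs = 26.8 MHz.
26.8 MHz > fs/2 = 19.6 MHz, folds to fs − 26.8 MHz = 12.4 MHz.

12.4 MHz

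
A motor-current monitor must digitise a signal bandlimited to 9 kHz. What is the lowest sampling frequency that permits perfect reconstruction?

Nyquist rate = 2 × 9 kHz = 18 kHz.

18 kHz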